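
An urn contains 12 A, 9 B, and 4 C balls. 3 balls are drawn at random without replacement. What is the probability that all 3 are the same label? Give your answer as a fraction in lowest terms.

There are C(25,3) = 2300 ways to draw 3 balls.
All same label: C(12,3) + C(9,3) + C(4,3) = 220 + 84 + 4 = 308.
Probability = 308/2300 = 77/575.

77/575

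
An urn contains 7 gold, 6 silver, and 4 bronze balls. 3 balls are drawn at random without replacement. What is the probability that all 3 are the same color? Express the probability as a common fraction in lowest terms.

59/680

There are C(17,3) = 680 ways to draw 3 balls.
All same color: C(7,3) + C(6,3) + C(4,3) = 35 + 20 + 4 = 59.
Probability = 59/680.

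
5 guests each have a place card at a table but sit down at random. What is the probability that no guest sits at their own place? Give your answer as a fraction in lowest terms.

11/30

There are 5! = 120 seatings.
By inclusion-exclusion, seatings with no fixed points: C(5,0)·5! − C(5,1)·4! + C(5,2)·3! − C(5,3)·2! + C(5,4)·1! − C(5,5)·0! = 44.
Probability = 44/120 = 11/30.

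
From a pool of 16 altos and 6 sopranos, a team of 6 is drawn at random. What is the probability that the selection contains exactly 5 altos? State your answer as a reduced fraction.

The sample space is all 6-subsets of the 22: C(22,6) = 74613.
Selections with exactly 5 altos: choose 5 of the 16 altos and 1 of the 6 sopranos, C(16,5)·C(6,1) = 4368·6 = 26208.
Probability = 26208/74613 = 1248/3553.

1248/3553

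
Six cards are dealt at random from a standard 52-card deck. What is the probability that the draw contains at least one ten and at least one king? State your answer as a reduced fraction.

There are C(52,6) = 20358520 possible draws.
By inclusion-exclusion on the complements, draws missing all tens or all kings: C(48,6) + C(48,6) − C(44,6) = 12271512 + 12271512 − 7059052 = 17483972.
So draws with at least one of each: 20358520 − 17483972 = 2874548, probability 2874548/20358520 = 718637/5089630.

718637/5089630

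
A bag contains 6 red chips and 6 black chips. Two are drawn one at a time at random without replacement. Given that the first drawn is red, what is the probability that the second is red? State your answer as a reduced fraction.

After removing one red, 11 remain: 5 red and 6 black.
So the probability the next is red is 5/11.

5/11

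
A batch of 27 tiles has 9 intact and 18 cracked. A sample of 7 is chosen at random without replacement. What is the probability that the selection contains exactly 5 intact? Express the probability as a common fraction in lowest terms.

The sample space is all 7-subsets of the 27: C(27,7) = 888030.
Selections with exactly 5 intact: choose 5 of the 9 intact and 2 of the 18 cracked, C(9,5)·C(18,2) = 126·153 = 19278.
Probability = 19278/888030 = 357/16445.

357/16445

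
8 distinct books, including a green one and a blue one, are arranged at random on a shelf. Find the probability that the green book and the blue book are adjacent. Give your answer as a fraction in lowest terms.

There are 8! = 40320 arrangements.
Treat the green book and the blue book as a block: 7! arrangements of the blocks × 2 orders within the block = 2·5040 = 10080.
Probability = 10080/40320 = 1/4.

1/4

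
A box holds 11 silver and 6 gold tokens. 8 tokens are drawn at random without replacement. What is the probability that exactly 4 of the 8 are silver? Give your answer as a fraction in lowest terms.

45/221

Total number of selections: C(17,8) = 24310.
Selections with exactly 4 silver: choose 4 of the 11 silver and 4 of the 6 gold, C(11,4)·C(6,4) = 330·15 = 4950.
Probability = 4950/24310 = 45/221.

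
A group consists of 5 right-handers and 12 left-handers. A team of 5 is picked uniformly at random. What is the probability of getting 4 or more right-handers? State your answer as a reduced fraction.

There are C(17,5) = 6188 ways to choose the 5.
Favorable selections (4 or more right-handers): C(5,4)·C(12,1) + C(5,5)·C(12,0) = 60 + 1 = 61.
Probability = 61/6188.

61/6188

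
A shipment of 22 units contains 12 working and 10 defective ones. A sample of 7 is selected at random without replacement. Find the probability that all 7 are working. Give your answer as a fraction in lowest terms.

There are C(22,7) = 170544 possible selections.
Selections with all working: C(12,7) = 792.
Probability = 792/170544 = 3/646.

3/646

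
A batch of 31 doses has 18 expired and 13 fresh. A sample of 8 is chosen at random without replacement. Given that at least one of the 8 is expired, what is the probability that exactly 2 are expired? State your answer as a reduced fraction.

1122/33707

Work in counts. Selections with at least one expired: C(31,8) − C(13,8) = 7888725 − 1287 = 7887438.
Of those, selections where exactly 2 are expired: C(18,2)·C(13,6) = 153·1716 = 262548.
Conditional probability = 262548/7887438 = 1122/33707.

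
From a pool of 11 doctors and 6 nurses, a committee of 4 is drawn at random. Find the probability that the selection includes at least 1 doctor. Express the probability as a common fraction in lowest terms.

There are C(17,4) = 2380 ways to choose the 4.
Favorable selections (at least 1 doctor): C(11,1)·C(6,3) + C(11,2)·C(6,2) + C(11,3)·C(6,1) + C(11,4)·C(6,0) = 220 + 825 + 990 + 330 = 2365.
Probability = 2365/2380 = 473/476.

473/476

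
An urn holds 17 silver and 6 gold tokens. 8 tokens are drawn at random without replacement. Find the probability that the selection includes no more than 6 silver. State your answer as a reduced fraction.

934/1311

Total selections: C(23,8) = 490314.
Count the complement (more than 6 silver): C(17,7)·C(6,1) + C(17,8)·C(6,0) = 116688 + 24310 = 140998.
Probability = 1 − 140998/490314 = 349316/490314 = 934/1311.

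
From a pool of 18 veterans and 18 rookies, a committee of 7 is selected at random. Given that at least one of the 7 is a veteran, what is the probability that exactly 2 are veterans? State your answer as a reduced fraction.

Work in counts. Selections with at least one veteran: C(36,7) − C(18,7) = 8347680 − 31824 = 8315856.
Of those, selections where exactly 2 are veterans: C(18,2)·C(18,5) = 153·8568 = 1310904.
Conditional probability = 1310904/8315856 = 1071/6794.

1071/6794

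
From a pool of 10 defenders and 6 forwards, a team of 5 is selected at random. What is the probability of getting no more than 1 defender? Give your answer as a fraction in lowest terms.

There are C(16,5) = 4368 ways to choose the 5.
Favorable selections (no more than 1 defender): C(10,0)·C(6,5) + C(10,1)·C(6,4) = 6 + 150 = 156.
Probability = 156/4368 = 1/28.

1/28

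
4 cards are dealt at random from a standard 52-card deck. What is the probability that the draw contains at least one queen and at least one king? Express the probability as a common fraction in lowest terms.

1332/20825

There are C(52,4) = 270725 possible draws.
By inclusion-exclusion on the complements, draws missing all queens or all kings: C(48,4) + C(48,4) − C(44,4) = 194580 + 194580 − 135751 = 253409.
So draws with at least one of each: 270725 − 253409 = 17316, probability 17316/270725 = 1332/20825.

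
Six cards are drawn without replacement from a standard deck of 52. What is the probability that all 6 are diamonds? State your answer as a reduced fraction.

33/391510

There are C(52,6) = 20358520 possible 6-card hands.
Hands that are all diamonds: C(13,6) = 1716.
Probability = 1716/20358520 = 33/391510.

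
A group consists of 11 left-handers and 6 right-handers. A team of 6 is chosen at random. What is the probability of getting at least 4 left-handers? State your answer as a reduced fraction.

There are C(17,6) = 12376 ways to choose the 6.
Favorable selections (at least 4 left-handers): C(11,4)·C(6,2) + C(11,5)·C(6,1) + C(11,6)·C(6,0) = 4950 + 2772 + 462 = 8184.
Probability = 8184/12376 = 1023/1547.

1023/1547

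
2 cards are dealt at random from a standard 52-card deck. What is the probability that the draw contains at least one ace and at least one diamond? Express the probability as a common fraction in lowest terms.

There are C(52,2) = 1326 possible draws.
By inclusion-exclusion on the complements, draws missing all aces or all diamonds: C(48,2) + C(39,2) − C(36,2) = 1128 + 741 − 630 = 1239.
So draws with at least one of each: 1326 − 1239 = 87, probability 87/1326 = 29/442.

29/442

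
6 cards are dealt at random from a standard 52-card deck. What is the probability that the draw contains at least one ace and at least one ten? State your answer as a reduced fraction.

There are C(52,6) = 20358520 possible draws.
By inclusion-exclusion on the complements, draws missing all aces or all tens: C(48,6) + C(48,6) − C(44,6) = 12271512 + 12271512 − 7059052 = 17483972.
So draws with at least one of each: 20358520 − 17483972 = 2874548, probability 2874548/20358520 = 718637/5089630.

718637/5089630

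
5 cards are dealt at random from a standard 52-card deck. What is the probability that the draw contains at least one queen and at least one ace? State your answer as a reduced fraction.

There are C(52,5) = 2598960 possible draws.
By inclusion-exclusion on the complements, draws missing all queens or all aces: C(48,5) + C(48,5) − C(44,5) = 1712304 + 1712304 − 1086008 = 2338600.
So draws with at least one of each: 2598960 − 2338600 = 260360, probability 260360/2598960 = 6509/64974.

6509/64974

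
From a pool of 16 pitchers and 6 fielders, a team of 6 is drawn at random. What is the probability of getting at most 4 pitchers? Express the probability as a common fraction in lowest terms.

5771/10659

There are C(22,6) = 74613 ways to choose the 6.
Count the complement (more than 4 pitchers): C(16,5)·C(6,1) + C(16,6)·C(6,0) = 26208 + 8008 = 34216.
Probability = 1 − 34216/74613 = 40397/74613 = 5771/10659.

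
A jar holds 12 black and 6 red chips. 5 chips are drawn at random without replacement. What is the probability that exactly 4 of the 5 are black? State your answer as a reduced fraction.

165/476

The sample space is all 5-subsets of the 18: C(18,5) = 8568.
Selections with exactly 4 black: choose 4 of the 12 black and 1 of the 6 red, C(12,4)·C(6,1) = 495·6 = 2970.
Probability = 2970/8568 = 165/476.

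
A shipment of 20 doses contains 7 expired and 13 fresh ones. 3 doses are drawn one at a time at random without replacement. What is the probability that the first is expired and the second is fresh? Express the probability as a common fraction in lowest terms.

Multiply the conditional probabilities at each draw: 7/20 · 13/19 = 91/380.

91/380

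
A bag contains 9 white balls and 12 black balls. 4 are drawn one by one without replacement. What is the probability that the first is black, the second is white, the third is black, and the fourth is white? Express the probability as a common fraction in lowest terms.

44/665

Multiply the conditional probabilities at each draw: 12/21 · 9/20 · 11/19 · 8/18 = 9504/143640 = 44/665.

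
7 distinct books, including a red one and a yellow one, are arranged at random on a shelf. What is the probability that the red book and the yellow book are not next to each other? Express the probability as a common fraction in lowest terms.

There are 7! = 5040 arrangements.
Arrangements with the red book and the yellow book adjacent: 2·6! = 1440.
So not adjacent: 5040 − 1440 = 3600, probability 3600/5040 = 5/7.

5/7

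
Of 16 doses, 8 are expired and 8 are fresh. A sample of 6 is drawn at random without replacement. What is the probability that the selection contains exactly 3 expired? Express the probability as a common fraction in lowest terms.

Total number of selections: C(16,6) = 8008.
Selections with exactly 3 expired: choose 3 of the 8 expired and 3 of the 8 fresh, C(8,3)·C(8,3) = 56·56 = 3136.
Probability = 3136/8008 = 56/143.

56/143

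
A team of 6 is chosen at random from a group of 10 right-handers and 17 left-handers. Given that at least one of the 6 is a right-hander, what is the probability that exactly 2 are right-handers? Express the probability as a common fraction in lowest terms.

Work in counts. Selections with at least one right-hander: C(27,6) − C(17,6) = 296010 − 12376 = 283634.
Of those, selections where exactly 2 are right-handers: C(10,2)·C(17,4) = 45·2380 = 107100.
Conditional probability = 107100/283634 = 53550/141817.

53550/141817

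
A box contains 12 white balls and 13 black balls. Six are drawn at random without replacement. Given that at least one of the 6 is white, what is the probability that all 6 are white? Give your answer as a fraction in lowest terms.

21/3986

Work in counts. Selections with at least one white: C(25,6) − C(13,6) = 177100 − 1716 = 175384.
Of those, selections where all 6 are white: C(12,6) = 924.
Conditional probability = 924/175384 = 21/3986.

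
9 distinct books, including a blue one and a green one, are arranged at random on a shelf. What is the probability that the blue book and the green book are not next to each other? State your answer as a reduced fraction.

There are 9! = 362880 arrangements.
Arrangements with the blue book and the green book adjacent: 2·8! = 80640.
So not adjacent: 362880 − 80640 = 282240, probability 282240/362880 = 7/9.

7/9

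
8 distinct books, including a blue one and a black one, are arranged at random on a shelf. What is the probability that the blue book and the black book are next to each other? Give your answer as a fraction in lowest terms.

1/4

There are 8! = 40320 arrangements.
Treat the blue book and the black book as a block: 7! arrangements of the blocks × 2 orders within the block = 2·5040 = 10080.
Probability = 10080/40320 = 1/4.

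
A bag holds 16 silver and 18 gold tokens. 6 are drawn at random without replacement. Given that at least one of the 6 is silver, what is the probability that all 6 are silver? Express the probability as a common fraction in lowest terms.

Work in counts. Selections with at least one silver: C(34,6) − C(18,6) = 1344904 − 18564 = 1326340.
Of those, selections where all 6 are silver: C(16,6) = 8008.
Conditional probability = 8008/1326340 = 2002/331585.

2002/331585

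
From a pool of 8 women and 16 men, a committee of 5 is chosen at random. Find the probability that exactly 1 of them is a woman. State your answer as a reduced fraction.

Total number of selections: C(24,5) = 42504.
Selections with exactly 1 woman: choose 1 of the 8 women and 4 of the 16 men, C(8,1)·C(16,4) = 8·1820 = 14560.
Probability = 14560/42504 = 260/759.

260/759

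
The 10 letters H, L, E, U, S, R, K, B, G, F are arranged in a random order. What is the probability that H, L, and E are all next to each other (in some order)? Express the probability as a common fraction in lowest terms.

1/15

There are 10! = 3628800 arrangements.
Treat the three as one block: 8! placements × 3! orders within the block = 40320·6 = 241920.
Probability = 241920/3628800 = 1/15.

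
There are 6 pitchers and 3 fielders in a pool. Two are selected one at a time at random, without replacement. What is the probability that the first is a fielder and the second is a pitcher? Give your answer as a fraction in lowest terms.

Multiply the conditional probabilities at each draw: 3/9 · 6/8 = 18/72 = 1/4.

1/4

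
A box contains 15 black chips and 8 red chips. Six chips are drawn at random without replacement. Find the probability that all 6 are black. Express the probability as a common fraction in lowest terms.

There are C(23,6) = 100947 possible selections.
Selections with all black: C(15,6) = 5005.
Probability = 5005/100947 = 65/1311.

65/1311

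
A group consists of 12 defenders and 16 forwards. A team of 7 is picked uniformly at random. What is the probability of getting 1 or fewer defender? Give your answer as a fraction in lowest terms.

There are C(28,7) = 1184040 ways to choose the 7.
Favorable selections (1 or fewer defender): C(12,0)·C(16,7) + C(12,1)·C(16,6) = 11440 + 96096 = 107536.
Probability = 107536/1184040 = 94/1035.

94/1035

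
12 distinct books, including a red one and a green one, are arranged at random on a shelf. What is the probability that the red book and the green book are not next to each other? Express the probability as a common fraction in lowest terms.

There are 12! = 479001600 arrangements.
Arrangements with the red book and the green book adjacent: 2·11! = 79833600.
So not adjacent: 479001600 − 79833600 = 399168000, probability 399168000/479001600 = 5/6.

5/6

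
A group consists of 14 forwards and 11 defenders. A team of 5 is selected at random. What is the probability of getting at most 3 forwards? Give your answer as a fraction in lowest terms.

521/690

Total selections: C(25,5) = 53130.
Favorable selections (at most 3 forwards): C(14,0)·C(11,5) + C(14,1)·C(11,4) + C(14,2)·C(11,3) + C(14,3)·C(11,2) = 462 + 4620 + 15015 + 20020 = 40117.
Probability = 40117/53130 = 521/690.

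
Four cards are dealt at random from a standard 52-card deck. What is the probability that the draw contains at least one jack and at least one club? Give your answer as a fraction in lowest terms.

There are C(52,4) = 270725 possible draws.
By inclusion-exclusion on the complements, draws missing all jacks or all clubs: C(48,4) + C(39,4) − C(36,4) = 194580 + 82251 − 58905 = 217926.
So draws with at least one of each: 270725 − 217926 = 52799, probability 52799/270725.

52799/270725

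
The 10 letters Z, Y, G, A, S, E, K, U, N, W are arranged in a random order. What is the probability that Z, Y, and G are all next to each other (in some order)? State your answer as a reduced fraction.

There are 10! = 3628800 arrangements.
Treat the three as one block: 8! placements × 3! orders within the block = 40320·6 = 241920.
Probability = 241920/3628800 = 1/15.

1/15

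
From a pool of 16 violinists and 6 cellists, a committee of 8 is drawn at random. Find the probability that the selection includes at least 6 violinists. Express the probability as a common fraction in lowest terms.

611/969

Total selections: C(22,8) = 319770.
Favorable selections (at least 6 violinists): C(16,6)·C(6,2) + C(16,7)·C(6,1) + C(16,8)·C(6,0) = 120120 + 68640 + 12870 = 201630.
Probability = 201630/319770 = 611/969.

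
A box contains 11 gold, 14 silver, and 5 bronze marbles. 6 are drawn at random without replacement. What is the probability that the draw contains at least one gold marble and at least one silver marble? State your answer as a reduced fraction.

15961/16965

There are C(30,6) = 593775 possible draws.
By inclusion-exclusion on the complements, draws missing all gold or all silver: C(19,6) + C(16,6) − C(5,6) = 27132 + 8008 − 0 = 35140.
So draws with at least one of each: 593775 − 35140 = 558635, probability 558635/593775 = 15961/16965.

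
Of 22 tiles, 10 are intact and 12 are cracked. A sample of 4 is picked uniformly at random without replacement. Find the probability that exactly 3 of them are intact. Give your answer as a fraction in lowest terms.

288/1463

Total number of selections: C(22,4) = 7315.
Selections with exactly 3 intact: choose 3 of the 10 intact and 1 of the 12 cracked, C(10,3)·C(12,1) = 120·12 = 1440.
Probability = 1440/7315 = 288/1463.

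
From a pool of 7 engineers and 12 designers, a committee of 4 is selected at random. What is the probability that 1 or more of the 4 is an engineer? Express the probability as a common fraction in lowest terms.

1127/1292

There are C(19,4) = 3876 ways to choose the 4.
The complement is all 4 are designers: C(12,4) = 495.
Probability = 1 − 495/3876 = 3381/3876 = 1127/1292.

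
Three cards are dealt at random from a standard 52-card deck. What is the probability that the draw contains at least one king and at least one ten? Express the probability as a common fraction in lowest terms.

188/5525

There are C(52,3) = 22100 possible draws.
By inclusion-exclusion on the complements, draws missing all kings or all tens: C(48,3) + C(48,3) − C(44,3) = 17296 + 17296 − 13244 = 21348.
So draws with at least one of each: 22100 − 21348 = 752, probability 752/22100 = 188/5525.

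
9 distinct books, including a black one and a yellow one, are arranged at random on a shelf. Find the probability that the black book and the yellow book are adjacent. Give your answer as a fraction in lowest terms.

2/9

There are 9! = 362880 arrangements.
Treat the black book and the yellow book as a block: 8! arrangements of the blocks × 2 orders within the block = 2·40320 = 80640.
Probability = 80640/362880 = 2/9.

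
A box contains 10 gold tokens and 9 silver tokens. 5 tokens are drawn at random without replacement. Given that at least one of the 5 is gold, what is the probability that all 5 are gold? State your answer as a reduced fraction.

14/639

Work in counts. Selections with at least one gold: C(19,5) − C(9,5) = 11628 − 126 = 11502.
Of those, selections where all 5 are gold: C(10,5) = 252.
Conditional probability = 252/11502 = 14/639.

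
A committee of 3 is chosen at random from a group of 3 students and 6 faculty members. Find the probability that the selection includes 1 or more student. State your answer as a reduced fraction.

Total selections: C(9,3) = 84.
The complement is all 3 are faculty members: C(6,3) = 20.
Probability = 1 − 20/84 = 64/84 = 16/21.

16/21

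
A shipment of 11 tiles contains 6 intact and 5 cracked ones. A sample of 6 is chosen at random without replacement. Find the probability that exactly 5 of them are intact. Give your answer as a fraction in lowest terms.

The sample space is all 6-subsets of the 11: C(11,6) = 462.
Selections with exactly 5 intact: choose 5 of the 6 intact and 1 of the 5 cracked, C(6,5)·C(5,1) = 6·5 = 30.
Probability = 30/462 = 5/77.

5/77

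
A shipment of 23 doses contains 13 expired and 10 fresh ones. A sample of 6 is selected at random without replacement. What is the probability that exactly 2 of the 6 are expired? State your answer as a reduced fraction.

780/4807

Total number of selections: C(23,6) = 100947.
Selections with exactly 2 expired: choose 2 of the 13 expired and 4 of the 10 fresh, C(13,2)·C(10,4) = 78·210 = 16380.
Probability = 16380/100947 = 780/4807.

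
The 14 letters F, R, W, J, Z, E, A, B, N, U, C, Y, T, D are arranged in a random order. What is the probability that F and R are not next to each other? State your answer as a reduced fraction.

There are 14! = 87178291200 arrangements.
Arrangements with F and R adjacent: 2·13! = 12454041600.
So not adjacent: 87178291200 − 12454041600 = 74724249600, probability 74724249600/87178291200 = 6/7.

6/7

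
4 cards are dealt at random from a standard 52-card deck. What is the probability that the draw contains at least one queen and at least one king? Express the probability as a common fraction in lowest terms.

1332/20825

There are C(52,4) = 270725 possible draws.
By inclusion-exclusion on the complements, draws missing all queens or all kings: C(48,4) + C(48,4) − C(44,4) = 194580 + 194580 − 135751 = 253409.
So draws with at least one of each: 270725 − 253409 = 17316, probability 17316/270725 = 1332/20825.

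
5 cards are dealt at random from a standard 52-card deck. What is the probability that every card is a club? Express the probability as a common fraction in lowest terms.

33/66640

There are C(52,5) = 2598960 possible 5-card hands.
Hands that are all clubs: C(13,5) = 1287.
Probability = 1287/2598960 = 33/66640.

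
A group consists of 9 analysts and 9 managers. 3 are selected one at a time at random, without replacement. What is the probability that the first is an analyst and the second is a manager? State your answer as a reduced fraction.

9/34

Multiply the conditional probabilities at each draw: 9/18 · 9/17 = 81/306 = 9/34.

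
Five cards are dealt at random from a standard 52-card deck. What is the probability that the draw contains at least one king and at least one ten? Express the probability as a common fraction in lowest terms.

There are C(52,5) = 2598960 possible draws.
By inclusion-exclusion on the complements, draws missing all kings or all tens: C(48,5) + C(48,5) − C(44,5) = 1712304 + 1712304 − 1086008 = 2338600.
So draws with at least one of each: 2598960 − 2338600 = 260360, probability 260360/2598960 = 6509/64974.

6509/64974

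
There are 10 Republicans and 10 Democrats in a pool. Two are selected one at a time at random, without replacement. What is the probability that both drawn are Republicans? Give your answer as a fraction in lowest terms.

9/38

Multiply the conditional probabilities at each draw: 10/20 · 9/19 = 90/380 = 9/38.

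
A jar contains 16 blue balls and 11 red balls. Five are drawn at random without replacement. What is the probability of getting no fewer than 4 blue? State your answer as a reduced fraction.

938/3105

There are C(27,5) = 80730 ways to choose the 5.
Favorable selections (no fewer than 4 blue): C(16,4)·C(11,1) + C(16,5)·C(11,0) = 20020 + 4368 = 24388.
Probability = 24388/80730 = 938/3105.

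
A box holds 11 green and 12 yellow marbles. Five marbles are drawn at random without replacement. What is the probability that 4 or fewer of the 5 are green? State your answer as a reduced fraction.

Total selections: C(23,5) = 33649.
The complement is exactly 5 green: C(11,5)·C(12,0) = 462.
Probability = 1 − 462/33649 = 33187/33649 = 431/437.

431/437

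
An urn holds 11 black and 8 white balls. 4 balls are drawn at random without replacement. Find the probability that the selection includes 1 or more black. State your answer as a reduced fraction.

Total selections: C(19,4) = 3876.
The complement is all 4 are white: C(8,4) = 70.
Probability = 1 − 70/3876 = 3806/3876 = 1903/1938.

1903/1938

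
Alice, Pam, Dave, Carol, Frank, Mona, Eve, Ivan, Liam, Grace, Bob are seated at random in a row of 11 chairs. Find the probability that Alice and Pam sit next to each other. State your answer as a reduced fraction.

There are 11! = 39916800 arrangements.
Treat Alice and Pam as a block: 10! arrangements of the blocks × 2 orders within the block = 2·3628800 = 7257600.
Probability = 7257600/39916800 = 2/11.

2/11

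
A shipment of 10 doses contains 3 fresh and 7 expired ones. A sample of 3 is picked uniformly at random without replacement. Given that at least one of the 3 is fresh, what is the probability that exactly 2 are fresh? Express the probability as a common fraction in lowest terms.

21/85

Work in counts. Selections with at least one fresh: C(10,3) − C(7,3) = 120 − 35 = 85.
Of those, selections where exactly 2 are fresh: C(3,2)·C(7,1) = 3·7 = 21.
Conditional probability = 21/85.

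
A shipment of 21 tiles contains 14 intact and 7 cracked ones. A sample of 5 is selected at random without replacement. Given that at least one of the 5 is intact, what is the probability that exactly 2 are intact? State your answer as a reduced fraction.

455/2904

Work in counts. Selections with at least one intact: C(21,5) − C(7,5) = 20349 − 21 = 20328.
Of those, selections where exactly 2 are intact: C(14,2)·C(7,3) = 91·35 = 3185.
Conditional probability = 3185/20328 = 455/2904.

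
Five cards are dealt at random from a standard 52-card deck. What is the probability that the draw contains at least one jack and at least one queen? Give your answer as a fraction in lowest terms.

6509/64974

There are C(52,5) = 2598960 possible draws.
By inclusion-exclusion on the complements, draws missing all jacks or all queens: C(48,5) + C(48,5) − C(44,5) = 1712304 + 1712304 − 1086008 = 2338600.
So draws with at least one of each: 2598960 − 2338600 = 260360, probability 260360/2598960 = 6509/64974.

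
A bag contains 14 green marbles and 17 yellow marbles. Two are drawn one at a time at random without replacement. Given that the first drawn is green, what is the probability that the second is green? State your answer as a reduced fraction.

After removing one green, 30 remain: 13 green and 17 yellow.
So the probability the next is green is 13/30.

13/30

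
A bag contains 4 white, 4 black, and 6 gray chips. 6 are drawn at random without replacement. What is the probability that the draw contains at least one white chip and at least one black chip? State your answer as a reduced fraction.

2584/3003

There are C(14,6) = 3003 possible draws.
By inclusion-exclusion on the complements, draws missing all white or all black: C(10,6) + C(10,6) − C(6,6) = 210 + 210 − 1 = 419.
So draws with at least one of each: 3003 − 419 = 2584, probability 2584/3003.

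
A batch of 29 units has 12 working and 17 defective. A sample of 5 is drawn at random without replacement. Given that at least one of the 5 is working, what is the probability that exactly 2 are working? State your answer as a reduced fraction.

Work in counts. Selections with at least one working: C(29,5) − C(17,5) = 118755 − 6188 = 112567.
Of those, selections where exactly 2 are working: C(12,2)·C(17,3) = 66·680 = 44880.
Conditional probability = 44880/112567.

44880/112567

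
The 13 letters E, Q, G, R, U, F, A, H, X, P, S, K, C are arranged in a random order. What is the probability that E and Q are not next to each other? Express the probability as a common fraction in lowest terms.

11/13

There are 13! = 6227020800 arrangements.
Arrangements with E and Q adjacent: 2·12! = 958003200.
So not adjacent: 6227020800 − 958003200 = 5269017600, probability 5269017600/6227020800 = 11/13.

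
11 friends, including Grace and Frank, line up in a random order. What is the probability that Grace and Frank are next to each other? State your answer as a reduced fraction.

2/11

There are 11! = 39916800 arrangements.
Treat Grace and Frank as a block: 10! arrangements of the blocks × 2 orders within the block = 2·3628800 = 7257600.
Probability = 7257600/39916800 = 2/11.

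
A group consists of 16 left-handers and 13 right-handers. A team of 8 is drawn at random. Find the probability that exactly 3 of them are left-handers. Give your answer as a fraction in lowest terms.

The sample space is all 8-subsets of the 29: C(29,8) = 4292145.
Selections with exactly 3 left-handers: choose 3 of the 16 left-handers and 5 of the 13 right-handers, C(16,3)·C(13,5) = 560·1287 = 720720.
Probability = 720720/4292145 = 112/667.

112/667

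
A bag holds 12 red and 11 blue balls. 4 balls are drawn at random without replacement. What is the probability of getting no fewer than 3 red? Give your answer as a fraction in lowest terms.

There are C(23,4) = 8855 ways to choose the 4.
Favorable selections (no fewer than 3 red): C(12,3)·C(11,1) + C(12,4)·C(11,0) = 2420 + 495 = 2915.
Probability = 2915/8855 = 53/161.

53/161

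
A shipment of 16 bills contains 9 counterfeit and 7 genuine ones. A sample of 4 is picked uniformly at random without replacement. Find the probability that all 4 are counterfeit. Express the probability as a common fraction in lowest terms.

9/130

There are C(16,4) = 1820 possible selections.
Selections with all counterfeit: C(9,4) = 126.
Probability = 126/1820 = 9/130.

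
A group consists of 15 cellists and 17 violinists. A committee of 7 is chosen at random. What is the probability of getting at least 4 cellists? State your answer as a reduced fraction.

3433/8091

There are C(32,7) = 3365856 ways to choose the 7.
Favorable selections (at least 4 cellists): C(15,4)·C(17,3) + C(15,5)·C(17,2) + C(15,6)·C(17,1) + C(15,7)·C(17,0) = 928200 + 408408 + 85085 + 6435 = 1428128.
Probability = 1428128/3365856 = 3433/8091.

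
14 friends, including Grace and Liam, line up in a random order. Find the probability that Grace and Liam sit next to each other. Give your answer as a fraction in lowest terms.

There are 14! = 87178291200 arrangements.
Treat Grace and Liam as a block: 13! arrangements of the blocks × 2 orders within the block = 2·6227020800 = 12454041600.
Probability = 12454041600/87178291200 = 1/7.

1/7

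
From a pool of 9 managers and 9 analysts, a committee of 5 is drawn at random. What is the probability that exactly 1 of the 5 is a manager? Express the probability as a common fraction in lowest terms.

9/68

The sample space is all 5-subsets of the 18: C(18,5) = 8568.
Selections with exactly 1 manager: choose 1 of the 9 managers and 4 of the 9 analysts, C(9,1)·C(9,4) = 9·126 = 1134.
Probability = 1134/8568 = 9/68.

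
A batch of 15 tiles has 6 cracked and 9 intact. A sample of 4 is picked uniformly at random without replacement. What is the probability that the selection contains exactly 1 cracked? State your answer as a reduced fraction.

The sample space is all 4-subsets of the 15: C(15,4) = 1365.
Selections with exactly 1 cracked: choose 1 of the 6 cracked and 3 of the 9 intact, C(6,1)·C(9,3) = 6·84 = 504.
Probability = 504/1365 = 24/65.

24/65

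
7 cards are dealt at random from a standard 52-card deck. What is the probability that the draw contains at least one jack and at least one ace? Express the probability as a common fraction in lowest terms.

3105873/16723070

There are C(52,7) = 133784560 possible draws.
By inclusion-exclusion on the complements, draws missing all jacks or all aces: C(48,7) + C(48,7) − C(44,7) = 73629072 + 73629072 − 38320568 = 108937576.
So draws with at least one of each: 133784560 − 108937576 = 24846984, probability 24846984/133784560 = 3105873/16723070.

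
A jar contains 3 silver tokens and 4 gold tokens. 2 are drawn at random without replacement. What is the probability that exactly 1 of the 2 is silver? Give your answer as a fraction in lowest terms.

Total number of selections: C(7,2) = 21.
Selections with exactly 1 silver: choose 1 of the 3 silver and 1 of the 4 gold, C(3,1)·C(4,1) = 3·4 = 12.
Probability = 12/21 = 4/7.

4/7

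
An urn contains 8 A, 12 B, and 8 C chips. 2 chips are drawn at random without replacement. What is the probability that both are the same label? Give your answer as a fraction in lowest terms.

61/189

There are C(28,2) = 378 ways to draw 2 chips.
All same label: C(8,2) + C(12,2) + C(8,2) = 28 + 66 + 28 = 122.
Probability = 122/378 = 61/189.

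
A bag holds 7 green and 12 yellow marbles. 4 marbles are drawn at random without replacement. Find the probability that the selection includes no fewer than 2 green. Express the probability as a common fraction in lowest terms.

There are C(19,4) = 3876 ways to choose the 4.
Count the complement (fewer than 2 green): C(7,0)·C(12,4) + C(7,1)·C(12,3) = 495 + 1540 = 2035.
Probability = 1 − 2035/3876 = 1841/3876.

1841/3876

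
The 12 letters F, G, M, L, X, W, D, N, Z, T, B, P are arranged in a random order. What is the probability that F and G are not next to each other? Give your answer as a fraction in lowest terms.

5/6

There are 12! = 479001600 arrangements.
Arrangements with F and G adjacent: 2·11! = 79833600.
So not adjacent: 479001600 − 79833600 = 399168000, probability 399168000/479001600 = 5/6.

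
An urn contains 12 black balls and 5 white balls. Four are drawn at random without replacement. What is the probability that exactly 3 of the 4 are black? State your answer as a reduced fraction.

There are C(17,4) = 2380 ways to choose 4 from 17.
Selections with exactly 3 black: choose 3 of the 12 black and 1 of the 5 white, C(12,3)·C(5,1) = 220·5 = 1100.
Probability = 1100/2380 = 55/119.

55/119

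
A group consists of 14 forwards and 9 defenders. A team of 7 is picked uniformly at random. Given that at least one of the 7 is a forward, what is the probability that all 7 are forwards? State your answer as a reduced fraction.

1144/81707

Work in counts. Selections with at least one forward: C(23,7) − C(9,7) = 245157 − 36 = 245121.
Of those, selections where all 7 are forwards: C(14,7) = 3432.
Conditional probability = 3432/245121 = 1144/81707.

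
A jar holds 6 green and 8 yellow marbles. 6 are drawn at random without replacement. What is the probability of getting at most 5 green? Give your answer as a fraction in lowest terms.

There are C(14,6) = 3003 ways to choose the 6.
The complement is exactly 6 green: C(6,6)·C(8,0) = 1.
Probability = 1 − 1/3003 = 3002/3003.

3002/3003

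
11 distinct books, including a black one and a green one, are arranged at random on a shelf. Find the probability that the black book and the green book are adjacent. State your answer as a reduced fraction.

2/11

There are 11! = 39916800 arrangements.
Treat the black book and the green book as a block: 10! arrangements of the blocks × 2 orders within the block = 2·3628800 = 7257600.
Probability = 7257600/39916800 = 2/11.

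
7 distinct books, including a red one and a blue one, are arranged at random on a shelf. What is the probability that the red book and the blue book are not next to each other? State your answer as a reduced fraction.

5/7

There are 7! = 5040 arrangements.
Arrangements with the red book and the blue book adjacent: 2·6! = 1440.
So not adjacent: 5040 − 1440 = 3600, probability 3600/5040 = 5/7.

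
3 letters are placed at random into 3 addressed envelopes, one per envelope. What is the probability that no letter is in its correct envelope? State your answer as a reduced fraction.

There are 3! = 6 assignments.
By inclusion-exclusion, assignments with no fixed points: C(3,0)·3! − C(3,1)·2! + C(3,2)·1! − C(3,3)·0! = 2.
Probability = 2/6 = 1/3.

1/3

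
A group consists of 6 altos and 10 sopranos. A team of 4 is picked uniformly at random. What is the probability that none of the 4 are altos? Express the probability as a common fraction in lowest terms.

3/26

There are C(16,4) = 1820 possible selections.
Selections with no altos (all sopranos): C(10,4) = 210.
Probability = 210/1820 = 3/26.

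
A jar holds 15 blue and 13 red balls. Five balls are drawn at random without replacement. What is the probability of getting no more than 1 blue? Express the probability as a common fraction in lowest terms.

There are C(28,5) = 98280 ways to choose the 5.
Favorable selections (no more than 1 blue): C(15,0)·C(13,5) + C(15,1)·C(13,4) = 1287 + 10725 = 12012.
Probability = 12012/98280 = 11/90.

11/90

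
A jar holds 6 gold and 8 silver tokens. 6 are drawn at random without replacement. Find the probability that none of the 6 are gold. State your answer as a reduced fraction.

4/429

There are C(14,6) = 3003 possible selections.
Selections with no gold (all silver): C(8,6) = 28.
Probability = 28/3003 = 4/429.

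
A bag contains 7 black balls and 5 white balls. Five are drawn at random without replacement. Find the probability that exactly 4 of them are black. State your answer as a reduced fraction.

175/792

Total number of selections: C(12,5) = 792.
Selections with exactly 4 black: choose 4 of the 7 black and 1 of the 5 white, C(7,4)·C(5,1) = 35·5 = 175.
Probability = 175/792.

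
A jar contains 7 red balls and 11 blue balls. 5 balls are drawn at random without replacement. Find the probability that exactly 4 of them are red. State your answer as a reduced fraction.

55/1224

The sample space is all 5-subsets of the 18: C(18,5) = 8568.
Selections with exactly 4 red: choose 4 of the 7 red and 1 of the 11 blue, C(7,4)·C(11,1) = 35·11 = 385.
Probability = 385/8568 = 55/1224.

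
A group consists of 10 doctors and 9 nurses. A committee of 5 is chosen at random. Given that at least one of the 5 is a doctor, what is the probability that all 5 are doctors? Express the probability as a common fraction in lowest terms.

14/639

Work in counts. Selections with at least one doctor: C(19,5) − C(9,5) = 11628 − 126 = 11502.
Of those, selections where all 5 are doctors: C(10,5) = 252.
Conditional probability = 252/11502 = 14/639.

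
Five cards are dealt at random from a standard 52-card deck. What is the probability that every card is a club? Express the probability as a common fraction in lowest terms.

There are C(52,5) = 2598960 possible 5-card hands.
Hands that are all clubs: C(13,5) = 1287.
Probability = 1287/2598960 = 33/66640.

33/66640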